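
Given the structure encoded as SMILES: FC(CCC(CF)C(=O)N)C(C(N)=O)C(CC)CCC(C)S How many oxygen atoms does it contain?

Scan the SMILES for O atoms (remember two-letter symbols like Cl and Br are single atoms).
Oxygen count: 2.

2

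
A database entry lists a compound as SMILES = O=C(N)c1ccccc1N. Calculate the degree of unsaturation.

5

Molecular formula: C7H8N2O.
DoU = (2C + 2 + N − H − X) / 2, where X is the halogen count and O/S are ignored.
    = (2·7 + 2 + 2 − 8 − 0) / 2 = 10 / 2 = 5.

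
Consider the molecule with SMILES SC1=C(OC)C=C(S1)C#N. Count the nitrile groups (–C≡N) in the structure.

1

The nitrile motif appears at heavy-atom position 9 in the SMILES.
Other groups present: 1 ether, 1 thiol.
Nitrile count: 1.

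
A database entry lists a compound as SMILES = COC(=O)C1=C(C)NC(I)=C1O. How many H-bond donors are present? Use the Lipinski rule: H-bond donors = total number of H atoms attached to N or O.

2

Donors: find every N or O and count the H atoms it carries.
  atom 2 (O): bond orders sum to 2 → 0 H
  atom 4 (O): bond orders sum to 2 → 0 H
  atom 8 (N): bond orders sum to 2 → 1 H
  atom 12 (O): bond orders sum to 1 → 1 H
Lipinski HBD = 2.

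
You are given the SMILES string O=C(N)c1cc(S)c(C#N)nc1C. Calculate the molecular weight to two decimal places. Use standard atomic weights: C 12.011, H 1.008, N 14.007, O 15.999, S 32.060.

First, the molecular formula is C8H7N3OS (counting implicit H from valence).
  C: 8 × 12.011 = 96.088
  H: 7 × 1.008 = 7.056
  N: 3 × 14.007 = 42.021
  O: 1 × 15.999 = 15.999
  S: 1 × 32.060 = 32.060
Sum: 8×12.011 + 7×1.008 + 3×14.007 + 1×15.999 + 1×32.060 = 193.224 → 193.22 g/mol.

193.22 g/mol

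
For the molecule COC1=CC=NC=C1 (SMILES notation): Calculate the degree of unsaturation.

Molecular formula: C6H7NO.
DoU = (2C + 2 + N − H − X) / 2, where X is the halogen count and O/S are ignored.
    = (2·6 + 2 + 1 − 7 − 0) / 2 = 8 / 2 = 4.

4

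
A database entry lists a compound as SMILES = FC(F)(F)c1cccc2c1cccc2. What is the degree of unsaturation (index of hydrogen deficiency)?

7

Molecular formula: C11H7F3.
DoU = (2C + 2 + N − H − X) / 2, where X is the halogen count and O/S are ignored.
    = (2·11 + 2 + 0 − 7 − 3) / 2 = 14 / 2 = 7.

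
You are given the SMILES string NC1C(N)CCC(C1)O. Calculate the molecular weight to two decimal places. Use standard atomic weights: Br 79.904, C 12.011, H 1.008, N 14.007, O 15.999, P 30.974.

130.19 g/mol

First, the molecular formula is C6H14N2O (counting implicit H from valence).
  C: 6 × 12.011 = 72.066
  H: 14 × 1.008 = 14.112
  N: 2 × 14.007 = 28.014
  O: 1 × 15.999 = 15.999
Sum: 6×12.011 + 14×1.008 + 2×14.007 + 1×15.999 = 130.191 → 130.19 g/mol.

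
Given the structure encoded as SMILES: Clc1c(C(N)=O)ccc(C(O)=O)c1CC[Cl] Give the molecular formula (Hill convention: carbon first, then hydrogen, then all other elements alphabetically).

C10H9Cl2NO3

Walk through each heavy atom and fill implicit hydrogens from standard valence (C 4, N 3, O 2, S 2, halogen 1); for lowercase aromatic atoms, an aromatic c carries 1 H when it has two neighbours and 0 H with three, and aromatic n carries 0 H:
  atom 1: Cl (halogen, monovalent) → 0 H
  atom 2: aromatic c, 3 neighbours → 0 H
  atom 3: aromatic c, 3 neighbours → 0 H
  atom 4: C, bond orders sum to 4 (valence 4) → 0 H
  atom 5: N, bond orders sum to 1 (valence 3) → 2 H
  atom 6: O, bond orders sum to 2 (valence 2) → 0 H
  atom 7: aromatic c, 2 neighbours → 1 H
  atom 8: aromatic c, 2 neighbours → 1 H
  atom 9: aromatic c, 3 neighbours → 0 H
  atom 10: C, bond orders sum to 4 (valence 4) → 0 H
  atom 11: O, bond orders sum to 1 (valence 2) → 1 H
  atom 12: O, bond orders sum to 2 (valence 2) → 0 H
  atom 13: aromatic c, 3 neighbours → 0 H
  atom 14: C, bond orders sum to 2 (valence 4) → 2 H
  atom 15: C, bond orders sum to 2 (valence 4) → 2 H
  atom 16: Cl with explicit H count 0
Totals → C:10, H:9, Cl:2, N:1, O:3.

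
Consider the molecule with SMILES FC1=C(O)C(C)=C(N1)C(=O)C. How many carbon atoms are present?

7

Count every carbon token in the SMILES (each C, including those in ring-closure positions and inside branches).
Carbon count: 7.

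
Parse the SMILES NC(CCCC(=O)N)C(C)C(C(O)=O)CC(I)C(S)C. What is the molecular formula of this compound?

C13H25IN2O3S

Walk through each heavy atom and fill implicit hydrogens from standard valence (C 4, N 3, O 2, S 2, halogen 1):
  atom 1: N, bond orders sum to 1 (valence 3) → 2 H
  atom 2: C, bond orders sum to 3 (valence 4) → 1 H
  atom 3: C, bond orders sum to 2 (valence 4) → 2 H
  atom 4: C, bond orders sum to 2 (valence 4) → 2 H
  atom 5: C, bond orders sum to 2 (valence 4) → 2 H
  atom 6: C, bond orders sum to 4 (valence 4) → 0 H
  atom 7: O, bond orders sum to 2 (valence 2) → 0 H
  atom 8: N, bond orders sum to 1 (valence 3) → 2 H
  atom 9: C, bond orders sum to 3 (valence 4) → 1 H
  atom 10: C, bond orders sum to 1 (valence 4) → 3 H
  atom 11: C, bond orders sum to 3 (valence 4) → 1 H
  atom 12: C, bond orders sum to 4 (valence 4) → 0 H
  atom 13: O, bond orders sum to 1 (valence 2) → 1 H
  atom 14: O, bond orders sum to 2 (valence 2) → 0 H
  atom 15: C, bond orders sum to 2 (valence 4) → 2 H
  atom 16: C, bond orders sum to 3 (valence 4) → 1 H
  atom 17: I (halogen, monovalent) → 0 H
  atom 18: C, bond orders sum to 3 (valence 4) → 1 H
  atom 19: S, bond orders sum to 1 (valence 2) → 1 H
  atom 20: C, bond orders sum to 1 (valence 4) → 3 H
Totals → C:13, H:25, I:1, N:2, O:3, S:1.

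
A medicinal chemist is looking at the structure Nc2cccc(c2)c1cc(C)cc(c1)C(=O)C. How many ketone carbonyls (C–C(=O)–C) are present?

1

The ketone motif appears at heavy-atom position 15 in the SMILES.
Other groups present: 1 primary amine.
Ketone count: 1.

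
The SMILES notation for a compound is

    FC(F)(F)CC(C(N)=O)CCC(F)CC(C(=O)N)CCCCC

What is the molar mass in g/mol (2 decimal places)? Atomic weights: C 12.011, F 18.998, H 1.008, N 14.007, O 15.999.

342.38 g/mol

First, the molecular formula is C15H26F4N2O2 (counting implicit H from valence).
  C: 15 × 12.011 = 180.165
  F: 4 × 18.998 = 75.992
  H: 26 × 1.008 = 26.208
  N: 2 × 14.007 = 28.014
  O: 2 × 15.999 = 31.998
Sum: 15×12.011 + 4×18.998 + 26×1.008 + 2×14.007 + 2×15.999 = 342.377 → 342.38 g/mol.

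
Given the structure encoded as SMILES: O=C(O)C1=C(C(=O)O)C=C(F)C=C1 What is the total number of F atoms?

Scan the SMILES for F atoms (remember two-letter symbols like Cl and Br are single atoms).
Fluorine count: 1.

1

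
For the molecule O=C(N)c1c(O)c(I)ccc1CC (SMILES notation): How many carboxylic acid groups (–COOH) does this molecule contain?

Scan the SMILES for the carboxylic acid motif — none present.
Groups that are present: 1 amide, 1 hydroxyl.

0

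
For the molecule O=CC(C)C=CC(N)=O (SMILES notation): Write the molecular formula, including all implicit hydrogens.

Walk through each heavy atom and fill implicit hydrogens from standard valence (C 4, N 3, O 2, S 2, halogen 1):
  atom 1: O, bond orders sum to 2 (valence 2) → 0 H
  atom 2: C, bond orders sum to 3 (valence 4) → 1 H
  atom 3: C, bond orders sum to 3 (valence 4) → 1 H
  atom 4: C, bond orders sum to 1 (valence 4) → 3 H
  atom 5: C, bond orders sum to 3 (valence 4) → 1 H
  atom 6: C, bond orders sum to 3 (valence 4) → 1 H
  atom 7: C, bond orders sum to 4 (valence 4) → 0 H
  atom 8: N, bond orders sum to 1 (valence 3) → 2 H
  atom 9: O, bond orders sum to 2 (valence 2) → 0 H
Totals → C:6, H:9, N:1, O:2.

C6H9NO2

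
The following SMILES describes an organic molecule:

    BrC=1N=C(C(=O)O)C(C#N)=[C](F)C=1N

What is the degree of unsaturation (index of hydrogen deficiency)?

Molecular formula: C7H3BrFN3O2.
DoU = (2C + 2 + N − H − X) / 2, where X is the halogen count and O/S are ignored.
    = (2·7 + 2 + 3 − 3 − 2) / 2 = 14 / 2 = 7.

7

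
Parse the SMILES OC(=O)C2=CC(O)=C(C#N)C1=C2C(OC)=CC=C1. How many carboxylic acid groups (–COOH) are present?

1

The carboxylic acid motif appears at heavy-atom position 2 in the SMILES.
Other groups present: 1 ether, 1 hydroxyl, 1 nitrile.
Carboxylic acid count: 1.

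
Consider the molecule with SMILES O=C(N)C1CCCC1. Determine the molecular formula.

Walk through each heavy atom and fill implicit hydrogens from standard valence (C 4, N 3, O 2, S 2, halogen 1):
  atom 1: O, bond orders sum to 2 (valence 2) → 0 H
  atom 2: C, bond orders sum to 4 (valence 4) → 0 H
  atom 3: N, bond orders sum to 1 (valence 3) → 2 H
  atom 4: C, bond orders sum to 3 (valence 4) → 1 H
  atom 5: C, bond orders sum to 2 (valence 4) → 2 H
  atom 6: C, bond orders sum to 2 (valence 4) → 2 H
  atom 7: C, bond orders sum to 2 (valence 4) → 2 H
  atom 8: C, bond orders sum to 2 (valence 4) → 2 H
Totals → C:6, H:11, N:1, O:1.

C6H11NO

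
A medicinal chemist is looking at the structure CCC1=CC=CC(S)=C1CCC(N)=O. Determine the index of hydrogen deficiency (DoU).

Degree of unsaturation = (number of rings) + (number of π bonds).
Ring closures in the SMILES: 1.
π bonds: 4 double bonds (each 1 DoU) → 4 DoU from unsaturation.
Total DoU = 1 + 4 = 5.

5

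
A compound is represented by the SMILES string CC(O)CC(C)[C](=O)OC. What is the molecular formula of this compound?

Walk through each heavy atom and fill implicit hydrogens from standard valence (C 4, N 3, O 2, S 2, halogen 1):
  atom 1: C, bond orders sum to 1 (valence 4) → 3 H
  atom 2: C, bond orders sum to 3 (valence 4) → 1 H
  atom 3: O, bond orders sum to 1 (valence 2) → 1 H
  atom 4: C, bond orders sum to 2 (valence 4) → 2 H
  atom 5: C, bond orders sum to 3 (valence 4) → 1 H
  atom 6: C, bond orders sum to 1 (valence 4) → 3 H
  atom 7: C with explicit H count 0
  atom 8: O, bond orders sum to 2 (valence 2) → 0 H
  atom 9: O, bond orders sum to 2 (valence 2) → 0 H
  atom 10: C, bond orders sum to 1 (valence 4) → 3 H
Totals → C:7, H:14, O:3.

C7H14O3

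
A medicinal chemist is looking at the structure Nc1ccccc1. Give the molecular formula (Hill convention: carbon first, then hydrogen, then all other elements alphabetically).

Walk through each heavy atom and fill implicit hydrogens from standard valence (C 4, N 3, O 2, S 2, halogen 1); for lowercase aromatic atoms, an aromatic c carries 1 H when it has two neighbours and 0 H with three, and aromatic n carries 0 H:
  atom 1: N, bond orders sum to 1 (valence 3) → 2 H
  atom 2: aromatic c, 3 neighbours → 0 H
  atom 3: aromatic c, 2 neighbours → 1 H
  atom 4: aromatic c, 2 neighbours → 1 H
  atom 5: aromatic c, 2 neighbours → 1 H
  atom 6: aromatic c, 2 neighbours → 1 H
  atom 7: aromatic c, 2 neighbours → 1 H
Totals → C:6, H:7, N:1.

C6H7N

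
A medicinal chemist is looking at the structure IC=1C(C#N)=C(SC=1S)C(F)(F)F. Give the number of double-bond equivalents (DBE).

5

Molecular formula: C6HF3INS2.
DoU = (2C + 2 + N − H − X) / 2, where X is the halogen count and O/S are ignored.
    = (2·6 + 2 + 1 − 1 − 4) / 2 = 10 / 2 = 5.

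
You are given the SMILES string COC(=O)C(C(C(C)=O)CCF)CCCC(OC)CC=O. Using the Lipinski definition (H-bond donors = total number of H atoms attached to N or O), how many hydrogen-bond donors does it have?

Donors: find every N or O and count the H atoms it carries.
  atom 2 (O): bond orders sum to 2 → 0 H
  atom 4 (O): bond orders sum to 2 → 0 H
  atom 9 (O): bond orders sum to 2 → 0 H
  atom 17 (O): bond orders sum to 2 → 0 H
  atom 21 (O): bond orders sum to 2 → 0 H
Lipinski HBD = 0.

0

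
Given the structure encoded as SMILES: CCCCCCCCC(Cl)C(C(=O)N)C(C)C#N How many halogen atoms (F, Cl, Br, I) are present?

Halogen atoms appear at heavy-atom position 10 (1×Cl).
Other groups present: 1 amide, 1 nitrile.
Halogen count: 1.

1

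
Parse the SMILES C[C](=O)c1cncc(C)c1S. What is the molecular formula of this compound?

C8H9NOS

Walk through each heavy atom and fill implicit hydrogens from standard valence (C 4, N 3, O 2, S 2, halogen 1); for lowercase aromatic atoms, an aromatic c carries 1 H when it has two neighbours and 0 H with three, and aromatic n carries 0 H:
  atom 1: C, bond orders sum to 1 (valence 4) → 3 H
  atom 2: C with explicit H count 0
  atom 3: O, bond orders sum to 2 (valence 2) → 0 H
  atom 4: aromatic c, 3 neighbours → 0 H
  atom 5: aromatic c, 2 neighbours → 1 H
  atom 6: aromatic n, 2 neighbours → 0 H
  atom 7: aromatic c, 2 neighbours → 1 H
  atom 8: aromatic c, 3 neighbours → 0 H
  atom 9: C, bond orders sum to 1 (valence 4) → 3 H
  atom 10: aromatic c, 3 neighbours → 0 H
  atom 11: S, bond orders sum to 1 (valence 2) → 1 H
Totals → C:8, H:9, N:1, O:1, S:1.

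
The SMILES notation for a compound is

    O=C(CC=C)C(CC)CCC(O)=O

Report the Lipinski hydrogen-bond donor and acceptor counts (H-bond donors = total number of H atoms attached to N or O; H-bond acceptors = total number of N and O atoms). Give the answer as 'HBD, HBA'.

1, 3

Donors: find every N or O and count the H atoms it carries.
  atom 1 (O): bond orders sum to 2 → 0 H
  atom 12 (O): bond orders sum to 1 → 1 H
  atom 13 (O): bond orders sum to 2 → 0 H
Lipinski HBD = 1.
Acceptors: N atoms = 0, O atoms = 3 → HBA = 3.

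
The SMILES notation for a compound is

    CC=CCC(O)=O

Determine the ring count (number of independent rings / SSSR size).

In SMILES, each pair of matching ring-closure digits denotes one ring-closing bond; the number of such bonds equals the number of independent rings.
Ring-closure bonds here: 0.

0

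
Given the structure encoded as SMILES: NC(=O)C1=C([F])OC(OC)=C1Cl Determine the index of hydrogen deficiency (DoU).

4

Degree of unsaturation = (number of rings) + (number of π bonds).
Ring closures in the SMILES: 1.
π bonds: 3 double bonds (each 1 DoU) → 3 DoU from unsaturation.
Total DoU = 1 + 3 = 4.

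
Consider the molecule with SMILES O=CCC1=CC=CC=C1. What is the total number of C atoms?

8

Count every carbon token in the SMILES (each C, including those in ring-closure positions and inside branches).
Carbon count: 8.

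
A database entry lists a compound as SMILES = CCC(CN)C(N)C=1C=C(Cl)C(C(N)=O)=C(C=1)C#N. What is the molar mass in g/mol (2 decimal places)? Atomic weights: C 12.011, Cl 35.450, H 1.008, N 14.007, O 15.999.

280.76 g/mol

First, the molecular formula is C13H17ClN4O (counting implicit H from valence).
  C: 13 × 12.011 = 156.143
  Cl: 1 × 35.450 = 35.450
  H: 17 × 1.008 = 17.136
  N: 4 × 14.007 = 56.028
  O: 1 × 15.999 = 15.999
Sum: 13×12.011 + 1×35.450 + 17×1.008 + 4×14.007 + 1×15.999 = 280.756 → 280.76 g/mol.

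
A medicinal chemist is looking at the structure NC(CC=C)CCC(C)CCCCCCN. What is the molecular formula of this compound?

Walk through each heavy atom and fill implicit hydrogens from standard valence (C 4, N 3, O 2, S 2, halogen 1):
  atom 1: N, bond orders sum to 1 (valence 3) → 2 H
  atom 2: C, bond orders sum to 3 (valence 4) → 1 H
  atom 3: C, bond orders sum to 2 (valence 4) → 2 H
  atom 4: C, bond orders sum to 3 (valence 4) → 1 H
  atom 5: C, bond orders sum to 2 (valence 4) → 2 H
  atom 6: C, bond orders sum to 2 (valence 4) → 2 H
  atom 7: C, bond orders sum to 2 (valence 4) → 2 H
  atom 8: C, bond orders sum to 3 (valence 4) → 1 H
  atom 9: C, bond orders sum to 1 (valence 4) → 3 H
  atom 10: C, bond orders sum to 2 (valence 4) → 2 H
  atom 11: C, bond orders sum to 2 (valence 4) → 2 H
  atom 12: C, bond orders sum to 2 (valence 4) → 2 H
  atom 13: C, bond orders sum to 2 (valence 4) → 2 H
  atom 14: C, bond orders sum to 2 (valence 4) → 2 H
  atom 15: C, bond orders sum to 2 (valence 4) → 2 H
  atom 16: N, bond orders sum to 1 (valence 3) → 2 H
Totals → C:14, H:30, N:2.
In Hill order: C14H30N2.

C14H30N2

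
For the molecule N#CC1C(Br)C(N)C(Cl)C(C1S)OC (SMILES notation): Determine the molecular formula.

Walk through each heavy atom and fill implicit hydrogens from standard valence (C 4, N 3, O 2, S 2, halogen 1):
  atom 1: N, bond orders sum to 3 (valence 3) → 0 H
  atom 2: C, bond orders sum to 4 (valence 4) → 0 H
  atom 3: C, bond orders sum to 3 (valence 4) → 1 H
  atom 4: C, bond orders sum to 3 (valence 4) → 1 H
  atom 5: Br (halogen, monovalent) → 0 H
  atom 6: C, bond orders sum to 3 (valence 4) → 1 H
  atom 7: N, bond orders sum to 1 (valence 3) → 2 H
  atom 8: C, bond orders sum to 3 (valence 4) → 1 H
  atom 9: Cl (halogen, monovalent) → 0 H
  atom 10: C, bond orders sum to 3 (valence 4) → 1 H
  atom 11: C, bond orders sum to 3 (valence 4) → 1 H
  atom 12: S, bond orders sum to 1 (valence 2) → 1 H
  atom 13: O, bond orders sum to 2 (valence 2) → 0 H
  atom 14: C, bond orders sum to 1 (valence 4) → 3 H
Totals → C:8, H:12, Br:1, Cl:1, N:2, O:1, S:1.

C8H12BrClN2OS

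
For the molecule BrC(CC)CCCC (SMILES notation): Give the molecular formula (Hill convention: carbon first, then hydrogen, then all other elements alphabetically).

Walk through each heavy atom and fill implicit hydrogens from standard valence (C 4, N 3, O 2, S 2, halogen 1):
  atom 1: Br (halogen, monovalent) → 0 H
  atom 2: C, bond orders sum to 3 (valence 4) → 1 H
  atom 3: C, bond orders sum to 2 (valence 4) → 2 H
  atom 4: C, bond orders sum to 1 (valence 4) → 3 H
  atom 5: C, bond orders sum to 2 (valence 4) → 2 H
  atom 6: C, bond orders sum to 2 (valence 4) → 2 H
  atom 7: C, bond orders sum to 2 (valence 4) → 2 H
  atom 8: C, bond orders sum to 1 (valence 4) → 3 H
Totals → C:7, H:15, Br:1.
In Hill order: C7H15Br.

C7H15Br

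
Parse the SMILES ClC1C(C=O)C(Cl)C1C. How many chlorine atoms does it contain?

Scan the SMILES for Cl atoms (remember two-letter symbols like Cl and Br are single atoms).
Chlorine count: 2.

2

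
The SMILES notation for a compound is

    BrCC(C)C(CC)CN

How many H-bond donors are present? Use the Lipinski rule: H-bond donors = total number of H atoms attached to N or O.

Donors: find every N or O and count the H atoms it carries.
  atom 9 (N): bond orders sum to 1 → 2 H
Lipinski HBD = 2.

2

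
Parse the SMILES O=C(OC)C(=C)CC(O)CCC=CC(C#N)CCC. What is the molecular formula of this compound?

C15H23NO3

Walk through each heavy atom and fill implicit hydrogens from standard valence (C 4, N 3, O 2, S 2, halogen 1):
  atom 1: O, bond orders sum to 2 (valence 2) → 0 H
  atom 2: C, bond orders sum to 4 (valence 4) → 0 H
  atom 3: O, bond orders sum to 2 (valence 2) → 0 H
  atom 4: C, bond orders sum to 1 (valence 4) → 3 H
  atom 5: C, bond orders sum to 4 (valence 4) → 0 H
  atom 6: C, bond orders sum to 2 (valence 4) → 2 H
  atom 7: C, bond orders sum to 2 (valence 4) → 2 H
  atom 8: C, bond orders sum to 3 (valence 4) → 1 H
  atom 9: O, bond orders sum to 1 (valence 2) → 1 H
  atom 10: C, bond orders sum to 2 (valence 4) → 2 H
  atom 11: C, bond orders sum to 2 (valence 4) → 2 H
  atom 12: C, bond orders sum to 3 (valence 4) → 1 H
  atom 13: C, bond orders sum to 3 (valence 4) → 1 H
  atom 14: C, bond orders sum to 3 (valence 4) → 1 H
  atom 15: C, bond orders sum to 4 (valence 4) → 0 H
  atom 16: N, bond orders sum to 3 (valence 3) → 0 H
  atom 17: C, bond orders sum to 2 (valence 4) → 2 H
  atom 18: C, bond orders sum to 2 (valence 4) → 2 H
  atom 19: C, bond orders sum to 1 (valence 4) → 3 H
Totals → C:15, H:23, N:1, O:3.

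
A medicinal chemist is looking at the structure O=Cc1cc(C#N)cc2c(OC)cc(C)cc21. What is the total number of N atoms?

Scan the SMILES for N atoms (remember two-letter symbols like Cl and Br are single atoms).
Nitrogen count: 1.

1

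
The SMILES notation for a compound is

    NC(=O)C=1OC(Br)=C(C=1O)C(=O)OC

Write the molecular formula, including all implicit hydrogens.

Walk through each heavy atom and fill implicit hydrogens from standard valence (C 4, N 3, O 2, S 2, halogen 1):
  atom 1: N, bond orders sum to 1 (valence 3) → 2 H
  atom 2: C, bond orders sum to 4 (valence 4) → 0 H
  atom 3: O, bond orders sum to 2 (valence 2) → 0 H
  atom 4: C, bond orders sum to 4 (valence 4) → 0 H
  atom 5: O, bond orders sum to 2 (valence 2) → 0 H
  atom 6: C, bond orders sum to 4 (valence 4) → 0 H
  atom 7: Br (halogen, monovalent) → 0 H
  atom 8: C, bond orders sum to 4 (valence 4) → 0 H
  atom 9: C, bond orders sum to 4 (valence 4) → 0 H
  atom 10: O, bond orders sum to 1 (valence 2) → 1 H
  atom 11: C, bond orders sum to 4 (valence 4) → 0 H
  atom 12: O, bond orders sum to 2 (valence 2) → 0 H
  atom 13: O, bond orders sum to 2 (valence 2) → 0 H
  atom 14: C, bond orders sum to 1 (valence 4) → 3 H
Totals → C:7, H:6, Br:1, N:1, O:5.

C7H6BrNO5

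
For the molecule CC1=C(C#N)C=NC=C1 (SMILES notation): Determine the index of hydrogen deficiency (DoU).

6

Molecular formula: C7H6N2.
DoU = (2C + 2 + N − H − X) / 2, where X is the halogen count and O/S are ignored.
    = (2·7 + 2 + 2 − 6 − 0) / 2 = 12 / 2 = 6.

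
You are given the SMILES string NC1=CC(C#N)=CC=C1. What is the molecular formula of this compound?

Walk through each heavy atom and fill implicit hydrogens from standard valence (C 4, N 3, O 2, S 2, halogen 1):
  atom 1: N, bond orders sum to 1 (valence 3) → 2 H
  atom 2: C, bond orders sum to 4 (valence 4) → 0 H
  atom 3: C, bond orders sum to 3 (valence 4) → 1 H
  atom 4: C, bond orders sum to 4 (valence 4) → 0 H
  atom 5: C, bond orders sum to 4 (valence 4) → 0 H
  atom 6: N, bond orders sum to 3 (valence 3) → 0 H
  atom 7: C, bond orders sum to 3 (valence 4) → 1 H
  atom 8: C, bond orders sum to 3 (valence 4) → 1 H
  atom 9: C, bond orders sum to 3 (valence 4) → 1 H
Totals → C:7, H:6, N:2.

C7H6N2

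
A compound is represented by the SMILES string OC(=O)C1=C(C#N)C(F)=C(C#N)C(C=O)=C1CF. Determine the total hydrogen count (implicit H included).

4

Walk through each heavy atom and fill implicit hydrogens from standard valence (C 4, N 3, O 2, S 2, halogen 1):
  atom 1: O, bond orders sum to 1 (valence 2) → 1 H
  atom 2: C, bond orders sum to 4 (valence 4) → 0 H
  atom 3: O, bond orders sum to 2 (valence 2) → 0 H
  atom 4: C, bond orders sum to 4 (valence 4) → 0 H
  atom 5: C, bond orders sum to 4 (valence 4) → 0 H
  atom 6: C, bond orders sum to 4 (valence 4) → 0 H
  atom 7: N, bond orders sum to 3 (valence 3) → 0 H
  atom 8: C, bond orders sum to 4 (valence 4) → 0 H
  atom 9: F (halogen, monovalent) → 0 H
  atom 10: C, bond orders sum to 4 (valence 4) → 0 H
  atom 11: C, bond orders sum to 4 (valence 4) → 0 H
  atom 12: N, bond orders sum to 3 (valence 3) → 0 H
  atom 13: C, bond orders sum to 4 (valence 4) → 0 H
  atom 14: C, bond orders sum to 3 (valence 4) → 1 H
  atom 15: O, bond orders sum to 2 (valence 2) → 0 H
  atom 16: C, bond orders sum to 4 (valence 4) → 0 H
  atom 17: C, bond orders sum to 2 (valence 4) → 2 H
  atom 18: F (halogen, monovalent) → 0 H
Total hydrogens: 4.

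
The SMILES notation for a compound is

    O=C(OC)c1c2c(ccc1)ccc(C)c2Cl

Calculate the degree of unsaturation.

Molecular formula: C13H11ClO2.
DoU = (2C + 2 + N − H − X) / 2, where X is the halogen count and O/S are ignored.
    = (2·13 + 2 + 0 − 11 − 1) / 2 = 16 / 2 = 8.

8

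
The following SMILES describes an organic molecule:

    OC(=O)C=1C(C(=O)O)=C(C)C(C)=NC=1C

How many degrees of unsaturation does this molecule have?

6

Molecular formula: C10H11NO4.
DoU = (2C + 2 + N − H − X) / 2, where X is the halogen count and O/S are ignored.
    = (2·10 + 2 + 1 − 11 − 0) / 2 = 12 / 2 = 6.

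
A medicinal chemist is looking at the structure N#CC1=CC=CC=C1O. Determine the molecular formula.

Walk through each heavy atom and fill implicit hydrogens from standard valence (C 4, N 3, O 2, S 2, halogen 1):
  atom 1: N, bond orders sum to 3 (valence 3) → 0 H
  atom 2: C, bond orders sum to 4 (valence 4) → 0 H
  atom 3: C, bond orders sum to 4 (valence 4) → 0 H
  atom 4: C, bond orders sum to 3 (valence 4) → 1 H
  atom 5: C, bond orders sum to 3 (valence 4) → 1 H
  atom 6: C, bond orders sum to 3 (valence 4) → 1 H
  atom 7: C, bond orders sum to 3 (valence 4) → 1 H
  atom 8: C, bond orders sum to 4 (valence 4) → 0 H
  atom 9: O, bond orders sum to 1 (valence 2) → 1 H
Totals → C:7, H:5, N:1, O:1.

C7H5NO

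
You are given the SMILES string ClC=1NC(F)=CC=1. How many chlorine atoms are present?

Scan the SMILES for Cl atoms (remember two-letter symbols like Cl and Br are single atoms).
Chlorine count: 1.

1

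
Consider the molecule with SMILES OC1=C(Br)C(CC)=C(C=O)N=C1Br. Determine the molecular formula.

Walk through each heavy atom and fill implicit hydrogens from standard valence (C 4, N 3, O 2, S 2, halogen 1):
  atom 1: O, bond orders sum to 1 (valence 2) → 1 H
  atom 2: C, bond orders sum to 4 (valence 4) → 0 H
  atom 3: C, bond orders sum to 4 (valence 4) → 0 H
  atom 4: Br (halogen, monovalent) → 0 H
  atom 5: C, bond orders sum to 4 (valence 4) → 0 H
  atom 6: C, bond orders sum to 2 (valence 4) → 2 H
  atom 7: C, bond orders sum to 1 (valence 4) → 3 H
  atom 8: C, bond orders sum to 4 (valence 4) → 0 H
  atom 9: C, bond orders sum to 3 (valence 4) → 1 H
  atom 10: O, bond orders sum to 2 (valence 2) → 0 H
  atom 11: N, bond orders sum to 3 (valence 3) → 0 H
  atom 12: C, bond orders sum to 4 (valence 4) → 0 H
  atom 13: Br (halogen, monovalent) → 0 H
Totals → C:8, H:7, Br:2, N:1, O:2.
In Hill order: C8H7Br2NO2.

C8H7Br2NO2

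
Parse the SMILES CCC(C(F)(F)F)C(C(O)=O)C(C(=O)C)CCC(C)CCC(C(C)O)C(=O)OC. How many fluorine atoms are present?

3

Scan the SMILES for F atoms (remember two-letter symbols like Cl and Br are single atoms).
Fluorine count: 3.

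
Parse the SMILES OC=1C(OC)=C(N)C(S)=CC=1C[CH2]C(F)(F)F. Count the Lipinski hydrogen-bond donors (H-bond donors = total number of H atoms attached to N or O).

3

Donors: find every N or O and count the H atoms it carries.
  atom 1 (O): bond orders sum to 1 → 1 H
  atom 4 (O): bond orders sum to 2 → 0 H
  atom 7 (N): bond orders sum to 1 → 2 H
Lipinski HBD = 3.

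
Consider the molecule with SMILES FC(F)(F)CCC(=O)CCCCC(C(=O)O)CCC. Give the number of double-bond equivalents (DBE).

Degree of unsaturation = (number of rings) + (number of π bonds).
Ring closures in the SMILES: 0.
π bonds: 2 double bonds (each 1 DoU) → 2 DoU from unsaturation.
Total DoU = 0 + 2 = 2.

2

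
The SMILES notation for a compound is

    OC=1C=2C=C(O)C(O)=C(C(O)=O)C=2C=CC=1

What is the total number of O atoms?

Scan the SMILES for O atoms (remember two-letter symbols like Cl and Br are single atoms).
Oxygen count: 5.

5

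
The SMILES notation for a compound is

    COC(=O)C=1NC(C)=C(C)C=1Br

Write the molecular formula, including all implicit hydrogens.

Walk through each heavy atom and fill implicit hydrogens from standard valence (C 4, N 3, O 2, S 2, halogen 1):
  atom 1: C, bond orders sum to 1 (valence 4) → 3 H
  atom 2: O, bond orders sum to 2 (valence 2) → 0 H
  atom 3: C, bond orders sum to 4 (valence 4) → 0 H
  atom 4: O, bond orders sum to 2 (valence 2) → 0 H
  atom 5: C, bond orders sum to 4 (valence 4) → 0 H
  atom 6: N, bond orders sum to 2 (valence 3) → 1 H
  atom 7: C, bond orders sum to 4 (valence 4) → 0 H
  atom 8: C, bond orders sum to 1 (valence 4) → 3 H
  atom 9: C, bond orders sum to 4 (valence 4) → 0 H
  atom 10: C, bond orders sum to 1 (valence 4) → 3 H
  atom 11: C, bond orders sum to 4 (valence 4) → 0 H
  atom 12: Br (halogen, monovalent) → 0 H
Totals → C:8, H:10, Br:1, N:1, O:2.
In Hill order: C8H10BrNO2.

C8H10BrNO2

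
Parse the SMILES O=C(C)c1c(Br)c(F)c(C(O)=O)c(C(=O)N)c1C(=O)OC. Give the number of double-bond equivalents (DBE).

Molecular formula: C12H9BrFNO6.
DoU = (2C + 2 + N − H − X) / 2, where X is the halogen count and O/S are ignored.
    = (2·12 + 2 + 1 − 9 − 2) / 2 = 16 / 2 = 8.

8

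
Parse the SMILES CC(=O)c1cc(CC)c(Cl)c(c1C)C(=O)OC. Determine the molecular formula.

Walk through each heavy atom and fill implicit hydrogens from standard valence (C 4, N 3, O 2, S 2, halogen 1); for lowercase aromatic atoms, an aromatic c carries 1 H when it has two neighbours and 0 H with three, and aromatic n carries 0 H:
  atom 1: C, bond orders sum to 1 (valence 4) → 3 H
  atom 2: C, bond orders sum to 4 (valence 4) → 0 H
  atom 3: O, bond orders sum to 2 (valence 2) → 0 H
  atom 4: aromatic c, 3 neighbours → 0 H
  atom 5: aromatic c, 2 neighbours → 1 H
  atom 6: aromatic c, 3 neighbours → 0 H
  atom 7: C, bond orders sum to 2 (valence 4) → 2 H
  atom 8: C, bond orders sum to 1 (valence 4) → 3 H
  atom 9: aromatic c, 3 neighbours → 0 H
  atom 10: Cl (halogen, monovalent) → 0 H
  atom 11: aromatic c, 3 neighbours → 0 H
  atom 12: aromatic c, 3 neighbours → 0 H
  atom 13: C, bond orders sum to 1 (valence 4) → 3 H
  atom 14: C, bond orders sum to 4 (valence 4) → 0 H
  atom 15: O, bond orders sum to 2 (valence 2) → 0 H
  atom 16: O, bond orders sum to 2 (valence 2) → 0 H
  atom 17: C, bond orders sum to 1 (valence 4) → 3 H
Totals → C:13, H:15, Cl:1, O:3.
In Hill order: C13H15ClO3.

C13H15ClO3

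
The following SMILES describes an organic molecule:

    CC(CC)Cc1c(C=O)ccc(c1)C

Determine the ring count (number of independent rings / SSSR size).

1

In SMILES, each pair of matching ring-closure digits denotes one ring-closing bond; the number of such bonds equals the number of independent rings.
Ring-closure bonds here: 1.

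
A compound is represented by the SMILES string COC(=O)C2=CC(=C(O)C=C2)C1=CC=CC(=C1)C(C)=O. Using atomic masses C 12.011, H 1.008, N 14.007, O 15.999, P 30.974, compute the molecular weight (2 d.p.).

First, the molecular formula is C16H14O4 (counting implicit H from valence).
  C: 16 × 12.011 = 192.176
  H: 14 × 1.008 = 14.112
  O: 4 × 15.999 = 63.996
Sum: 16×12.011 + 14×1.008 + 4×15.999 = 270.284 → 270.28 g/mol.

270.28 g/mol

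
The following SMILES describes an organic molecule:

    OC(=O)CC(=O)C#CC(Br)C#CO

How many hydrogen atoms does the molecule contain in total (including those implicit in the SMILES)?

Walk through each heavy atom and fill implicit hydrogens from standard valence (C 4, N 3, O 2, S 2, halogen 1):
  atom 1: O, bond orders sum to 1 (valence 2) → 1 H
  atom 2: C, bond orders sum to 4 (valence 4) → 0 H
  atom 3: O, bond orders sum to 2 (valence 2) → 0 H
  atom 4: C, bond orders sum to 2 (valence 4) → 2 H
  atom 5: C, bond orders sum to 4 (valence 4) → 0 H
  atom 6: O, bond orders sum to 2 (valence 2) → 0 H
  atom 7: C, bond orders sum to 4 (valence 4) → 0 H
  atom 8: C, bond orders sum to 4 (valence 4) → 0 H
  atom 9: C, bond orders sum to 3 (valence 4) → 1 H
  atom 10: Br (halogen, monovalent) → 0 H
  atom 11: C, bond orders sum to 4 (valence 4) → 0 H
  atom 12: C, bond orders sum to 4 (valence 4) → 0 H
  atom 13: O, bond orders sum to 1 (valence 2) → 1 H
Total hydrogens: 5.

5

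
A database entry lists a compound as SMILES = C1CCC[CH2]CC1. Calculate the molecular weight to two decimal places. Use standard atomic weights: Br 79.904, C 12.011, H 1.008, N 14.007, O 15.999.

First, the molecular formula is C7H14 (counting implicit H from valence).
  C: 7 × 12.011 = 84.077
  H: 14 × 1.008 = 14.112
Sum: 7×12.011 + 14×1.008 = 98.189 → 98.19 g/mol.

98.19 g/mol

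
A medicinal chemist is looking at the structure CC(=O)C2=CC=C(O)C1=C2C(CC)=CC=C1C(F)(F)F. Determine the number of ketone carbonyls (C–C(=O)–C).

1

The ketone motif appears at heavy-atom position 2 in the SMILES.
Other groups present: 1 hydroxyl.
Ketone count: 1.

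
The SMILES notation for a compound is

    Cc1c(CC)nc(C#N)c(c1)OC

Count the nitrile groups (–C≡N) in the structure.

1

The nitrile motif appears at heavy-atom position 8 in the SMILES.
Other groups present: 1 ether.
Nitrile count: 1.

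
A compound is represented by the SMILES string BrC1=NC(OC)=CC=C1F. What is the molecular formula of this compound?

C6H5BrFNO

Walk through each heavy atom and fill implicit hydrogens from standard valence (C 4, N 3, O 2, S 2, halogen 1):
  atom 1: Br (halogen, monovalent) → 0 H
  atom 2: C, bond orders sum to 4 (valence 4) → 0 H
  atom 3: N, bond orders sum to 3 (valence 3) → 0 H
  atom 4: C, bond orders sum to 4 (valence 4) → 0 H
  atom 5: O, bond orders sum to 2 (valence 2) → 0 H
  atom 6: C, bond orders sum to 1 (valence 4) → 3 H
  atom 7: C, bond orders sum to 3 (valence 4) → 1 H
  atom 8: C, bond orders sum to 3 (valence 4) → 1 H
  atom 9: C, bond orders sum to 4 (valence 4) → 0 H
  atom 10: F (halogen, monovalent) → 0 H
Totals → C:6, H:5, Br:1, F:1, N:1, O:1.
In Hill order: C6H5BrFNO.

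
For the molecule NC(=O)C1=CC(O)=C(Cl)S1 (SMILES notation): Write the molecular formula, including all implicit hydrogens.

C5H4ClNO2S

Walk through each heavy atom and fill implicit hydrogens from standard valence (C 4, N 3, O 2, S 2, halogen 1):
  atom 1: N, bond orders sum to 1 (valence 3) → 2 H
  atom 2: C, bond orders sum to 4 (valence 4) → 0 H
  atom 3: O, bond orders sum to 2 (valence 2) → 0 H
  atom 4: C, bond orders sum to 4 (valence 4) → 0 H
  atom 5: C, bond orders sum to 3 (valence 4) → 1 H
  atom 6: C, bond orders sum to 4 (valence 4) → 0 H
  atom 7: O, bond orders sum to 1 (valence 2) → 1 H
  atom 8: C, bond orders sum to 4 (valence 4) → 0 H
  atom 9: Cl (halogen, monovalent) → 0 H
  atom 10: S, bond orders sum to 2 (valence 2) → 0 H
Totals → C:5, H:4, Cl:1, N:1, O:2, S:1.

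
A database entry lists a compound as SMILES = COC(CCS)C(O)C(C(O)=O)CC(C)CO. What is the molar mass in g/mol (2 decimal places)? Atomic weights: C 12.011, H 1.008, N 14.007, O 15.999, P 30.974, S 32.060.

First, the molecular formula is C11H22O5S (counting implicit H from valence).
  C: 11 × 12.011 = 132.121
  H: 22 × 1.008 = 22.176
  O: 5 × 15.999 = 79.995
  S: 1 × 32.060 = 32.060
Sum: 11×12.011 + 22×1.008 + 5×15.999 + 1×32.060 = 266.352 → 266.35 g/mol.

266.35 g/mol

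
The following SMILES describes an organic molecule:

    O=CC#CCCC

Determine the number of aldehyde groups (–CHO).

1

The aldehyde motif appears at heavy-atom position 2 in the SMILES.
Other groups present: 1 alkyne.
Aldehyde count: 1.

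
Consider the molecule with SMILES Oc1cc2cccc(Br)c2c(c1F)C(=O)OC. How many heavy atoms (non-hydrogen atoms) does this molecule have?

17

Every atom symbol written in the SMILES (organic subset) is one heavy atom; implicit H are not written.
Heavy atoms by element → Br:1, C:12, F:1, O:3.
Total: 17.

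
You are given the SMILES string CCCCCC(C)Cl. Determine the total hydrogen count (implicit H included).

15

Walk through each heavy atom and fill implicit hydrogens from standard valence (C 4, N 3, O 2, S 2, halogen 1):
  atom 1: C, bond orders sum to 1 (valence 4) → 3 H
  atom 2: C, bond orders sum to 2 (valence 4) → 2 H
  atom 3: C, bond orders sum to 2 (valence 4) → 2 H
  atom 4: C, bond orders sum to 2 (valence 4) → 2 H
  atom 5: C, bond orders sum to 2 (valence 4) → 2 H
  atom 6: C, bond orders sum to 3 (valence 4) → 1 H
  atom 7: C, bond orders sum to 1 (valence 4) → 3 H
  atom 8: Cl (halogen, monovalent) → 0 H
Total hydrogens: 15.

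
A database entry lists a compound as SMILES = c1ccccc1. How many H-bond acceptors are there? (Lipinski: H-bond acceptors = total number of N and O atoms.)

0

N atoms: 0; O atoms: 0.
Lipinski HBA = 0 + 0 = 0.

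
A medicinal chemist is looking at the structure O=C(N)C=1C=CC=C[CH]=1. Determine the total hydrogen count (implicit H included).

Walk through each heavy atom and fill implicit hydrogens from standard valence (C 4, N 3, O 2, S 2, halogen 1):
  atom 1: O, bond orders sum to 2 (valence 2) → 0 H
  atom 2: C, bond orders sum to 4 (valence 4) → 0 H
  atom 3: N, bond orders sum to 1 (valence 3) → 2 H
  atom 4: C, bond orders sum to 4 (valence 4) → 0 H
  atom 5: C, bond orders sum to 3 (valence 4) → 1 H
  atom 6: C, bond orders sum to 3 (valence 4) → 1 H
  atom 7: C, bond orders sum to 3 (valence 4) → 1 H
  atom 8: C, bond orders sum to 3 (valence 4) → 1 H
  atom 9: C with explicit H count 1
Total hydrogens: 7.

7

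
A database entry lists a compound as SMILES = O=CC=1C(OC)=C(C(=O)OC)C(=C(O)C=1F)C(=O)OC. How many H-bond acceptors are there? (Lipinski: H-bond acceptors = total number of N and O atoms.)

7

N atoms: 0; O atoms: 7.
Lipinski HBA = 0 + 7 = 7.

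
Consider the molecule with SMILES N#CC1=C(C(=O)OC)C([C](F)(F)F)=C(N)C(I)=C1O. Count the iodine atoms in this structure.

1

Scan the SMILES for I atoms (remember two-letter symbols like Cl and Br are single atoms).
Iodine count: 1.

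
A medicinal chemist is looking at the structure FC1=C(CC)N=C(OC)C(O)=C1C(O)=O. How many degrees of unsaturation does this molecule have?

Degree of unsaturation = (number of rings) + (number of π bonds).
Ring closures in the SMILES: 1.
π bonds: 4 double bonds (each 1 DoU) → 4 DoU from unsaturation.
Total DoU = 1 + 4 = 5.

5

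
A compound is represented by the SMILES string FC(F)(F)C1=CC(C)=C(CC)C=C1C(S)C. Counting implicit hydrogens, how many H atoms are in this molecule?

15

Walk through each heavy atom and fill implicit hydrogens from standard valence (C 4, N 3, O 2, S 2, halogen 1):
  atom 1: F (halogen, monovalent) → 0 H
  atom 2: C, bond orders sum to 4 (valence 4) → 0 H
  atom 3: F (halogen, monovalent) → 0 H
  atom 4: F (halogen, monovalent) → 0 H
  atom 5: C, bond orders sum to 4 (valence 4) → 0 H
  atom 6: C, bond orders sum to 3 (valence 4) → 1 H
  atom 7: C, bond orders sum to 4 (valence 4) → 0 H
  atom 8: C, bond orders sum to 1 (valence 4) → 3 H
  atom 9: C, bond orders sum to 4 (valence 4) → 0 H
  atom 10: C, bond orders sum to 2 (valence 4) → 2 H
  atom 11: C, bond orders sum to 1 (valence 4) → 3 H
  atom 12: C, bond orders sum to 3 (valence 4) → 1 H
  atom 13: C, bond orders sum to 4 (valence 4) → 0 H
  atom 14: C, bond orders sum to 3 (valence 4) → 1 H
  atom 15: S, bond orders sum to 1 (valence 2) → 1 H
  atom 16: C, bond orders sum to 1 (valence 4) → 3 H
Total hydrogens: 15.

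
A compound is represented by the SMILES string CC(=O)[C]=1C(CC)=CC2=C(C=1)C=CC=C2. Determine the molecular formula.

C14H14O

Walk through each heavy atom and fill implicit hydrogens from standard valence (C 4, N 3, O 2, S 2, halogen 1):
  atom 1: C, bond orders sum to 1 (valence 4) → 3 H
  atom 2: C, bond orders sum to 4 (valence 4) → 0 H
  atom 3: O, bond orders sum to 2 (valence 2) → 0 H
  atom 4: C with explicit H count 0
  atom 5: C, bond orders sum to 4 (valence 4) → 0 H
  atom 6: C, bond orders sum to 2 (valence 4) → 2 H
  atom 7: C, bond orders sum to 1 (valence 4) → 3 H
  atom 8: C, bond orders sum to 3 (valence 4) → 1 H
  atom 9: C, bond orders sum to 4 (valence 4) → 0 H
  atom 10: C, bond orders sum to 4 (valence 4) → 0 H
  atom 11: C, bond orders sum to 3 (valence 4) → 1 H
  atom 12: C, bond orders sum to 3 (valence 4) → 1 H
  atom 13: C, bond orders sum to 3 (valence 4) → 1 H
  atom 14: C, bond orders sum to 3 (valence 4) → 1 H
  atom 15: C, bond orders sum to 3 (valence 4) → 1 H
Totals → C:14, H:14, O:1.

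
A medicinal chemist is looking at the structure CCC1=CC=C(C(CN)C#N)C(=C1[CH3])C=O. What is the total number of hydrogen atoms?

Walk through each heavy atom and fill implicit hydrogens from standard valence (C 4, N 3, O 2, S 2, halogen 1):
  atom 1: C, bond orders sum to 1 (valence 4) → 3 H
  atom 2: C, bond orders sum to 2 (valence 4) → 2 H
  atom 3: C, bond orders sum to 4 (valence 4) → 0 H
  atom 4: C, bond orders sum to 3 (valence 4) → 1 H
  atom 5: C, bond orders sum to 3 (valence 4) → 1 H
  atom 6: C, bond orders sum to 4 (valence 4) → 0 H
  atom 7: C, bond orders sum to 3 (valence 4) → 1 H
  atom 8: C, bond orders sum to 2 (valence 4) → 2 H
  atom 9: N, bond orders sum to 1 (valence 3) → 2 H
  atom 10: C, bond orders sum to 4 (valence 4) → 0 H
  atom 11: N, bond orders sum to 3 (valence 3) → 0 H
  atom 12: C, bond orders sum to 4 (valence 4) → 0 H
  atom 13: C, bond orders sum to 4 (valence 4) → 0 H
  atom 14: C with explicit H count 3
  atom 15: C, bond orders sum to 3 (valence 4) → 1 H
  atom 16: O, bond orders sum to 2 (valence 2) → 0 H
Total hydrogens: 16.

16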